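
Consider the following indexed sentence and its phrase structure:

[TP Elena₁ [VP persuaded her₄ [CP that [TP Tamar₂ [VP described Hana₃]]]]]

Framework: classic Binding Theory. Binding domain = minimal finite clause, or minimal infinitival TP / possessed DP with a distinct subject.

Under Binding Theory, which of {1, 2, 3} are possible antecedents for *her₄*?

none

*her* is a pronoun, so Principle B applies: it must be free in its binding domain.
Binding domain of *her₄*: the matrix TP, whose subject is Elena₁.
*Elena₁* c-commands the pronoun within its binding domain → coindexation would violate Principle B.
*Tamar₂*: the pronoun c-commands this R-expression → coindexation would violate Principle C on *Tamar₂*.
*Hana₃*: the pronoun c-commands this R-expression → coindexation would violate Principle C on *Hana₃*.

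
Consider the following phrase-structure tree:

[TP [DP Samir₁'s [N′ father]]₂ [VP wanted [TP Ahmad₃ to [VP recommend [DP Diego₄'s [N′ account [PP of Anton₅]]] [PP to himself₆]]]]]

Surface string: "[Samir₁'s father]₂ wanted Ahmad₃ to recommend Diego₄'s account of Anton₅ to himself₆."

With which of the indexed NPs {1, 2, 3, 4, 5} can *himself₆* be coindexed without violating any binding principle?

{3}

*himself* is an anaphor, so Principle A applies: it must be bound in its binding domain.
Binding domain of *himself₆*: the embedded TP, whose subject is Ahmad₃.
*Samir₁* does not c-command the anaphor → cannot bind it.
*[Samir₁'s father]₂* c-commands the anaphor but is outside its binding domain → cannot satisfy Principle A.
*Ahmad₃* c-commands the anaphor within its binding domain → licit binder.
*Diego₄* does not c-command the anaphor → cannot bind it.
*Anton₅* does not c-command the anaphor → cannot bind it.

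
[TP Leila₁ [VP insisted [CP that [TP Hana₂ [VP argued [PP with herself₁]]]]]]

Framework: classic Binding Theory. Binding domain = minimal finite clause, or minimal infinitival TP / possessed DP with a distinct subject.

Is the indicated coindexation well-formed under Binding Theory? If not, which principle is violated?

The two coindexed NPs are *Leila₁* and *herself₁*.
*herself₁* is an anaphor. Principle A requires it to be bound within its binding domain — the embedded TP, whose subject is Hana₂.
Within that domain it is c-commanded by *Hana₂*, which does not share its index.
*Leila₁* does c-command the anaphor, but from outside its binding domain.
The anaphor is unbound in its domain → Principle A violation.

Principle A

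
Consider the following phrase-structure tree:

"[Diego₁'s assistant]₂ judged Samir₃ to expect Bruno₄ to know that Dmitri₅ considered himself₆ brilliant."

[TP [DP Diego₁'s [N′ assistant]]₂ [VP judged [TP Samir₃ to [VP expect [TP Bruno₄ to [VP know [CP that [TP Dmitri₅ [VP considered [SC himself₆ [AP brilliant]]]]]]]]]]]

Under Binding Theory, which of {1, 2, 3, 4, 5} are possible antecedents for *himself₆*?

*himself* is an anaphor, so Principle A applies: it must be bound in its binding domain.
Binding domain of *himself₆*: the embedded TP, whose subject is Dmitri₅.
*Diego₁* does not c-command the anaphor → cannot bind it.
*[Diego₁'s assistant]₂* c-commands the anaphor but is outside its binding domain → cannot satisfy Principle A.
*Samir₃* c-commands the anaphor but is outside its binding domain → cannot satisfy Principle A.
*Bruno₄* c-commands the anaphor but is outside its binding domain → cannot satisfy Principle A.
*Dmitri₅* c-commands the anaphor within its binding domain → licit binder.

{5}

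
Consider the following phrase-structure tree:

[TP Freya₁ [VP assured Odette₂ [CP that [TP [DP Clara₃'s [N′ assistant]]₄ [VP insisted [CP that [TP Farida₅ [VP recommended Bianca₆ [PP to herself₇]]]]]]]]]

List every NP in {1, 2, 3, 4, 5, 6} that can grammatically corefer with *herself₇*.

*herself* is an anaphor, so Principle A applies: it must be bound in its binding domain.
Binding domain of *herself₇*: the embedded TP, whose subject is Farida₅.
*Freya₁* c-commands the anaphor but is outside its binding domain → cannot satisfy Principle A.
*Odette₂* c-commands the anaphor but is outside its binding domain → cannot satisfy Principle A.
*Clara₃* does not c-command the anaphor → cannot bind it.
*[Clara₃'s assistant]₄* c-commands the anaphor but is outside its binding domain → cannot satisfy Principle A.
*Farida₅* c-commands the anaphor within its binding domain → licit binder.
*Bianca₆* c-commands the anaphor within its binding domain → licit binder.

{5, 6}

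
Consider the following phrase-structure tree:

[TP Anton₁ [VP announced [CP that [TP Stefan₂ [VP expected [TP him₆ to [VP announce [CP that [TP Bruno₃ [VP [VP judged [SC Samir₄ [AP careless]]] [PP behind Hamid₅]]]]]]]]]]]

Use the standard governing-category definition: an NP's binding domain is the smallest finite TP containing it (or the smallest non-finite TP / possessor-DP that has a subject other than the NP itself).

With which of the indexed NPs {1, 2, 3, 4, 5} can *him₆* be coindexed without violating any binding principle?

{1}

*him* is a pronoun, so Principle B applies: it must be free in its binding domain.
Binding domain of *him₆*: the embedded TP, whose subject is Stefan₂.
*Anton₁* c-commands the pronoun but from outside its binding domain, and is not c-commanded by it → coindexation permitted.
*Stefan₂* c-commands the pronoun within its binding domain → coindexation would violate Principle B.
*Bruno₃*: the pronoun c-commands this R-expression → coindexation would violate Principle C on *Bruno₃*.
*Samir₄*: the pronoun c-commands this R-expression → coindexation would violate Principle C on *Samir₄*.
*Hamid₅*: the pronoun c-commands this R-expression → coindexation would violate Principle C on *Hamid₅*.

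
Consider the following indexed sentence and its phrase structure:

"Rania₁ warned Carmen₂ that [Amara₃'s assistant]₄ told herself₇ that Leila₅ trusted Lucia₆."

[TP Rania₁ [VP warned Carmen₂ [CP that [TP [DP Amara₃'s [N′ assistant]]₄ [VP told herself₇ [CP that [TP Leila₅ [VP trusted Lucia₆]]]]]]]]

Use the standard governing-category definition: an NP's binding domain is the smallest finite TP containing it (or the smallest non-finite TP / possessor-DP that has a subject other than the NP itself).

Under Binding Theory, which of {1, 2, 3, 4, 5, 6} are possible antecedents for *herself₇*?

{4}

*herself* is an anaphor, so Principle A applies: it must be bound in its binding domain.
Binding domain of *herself₇*: the embedded TP, whose subject is [Amara₃'s assistant]₄.
*Rania₁* c-commands the anaphor but is outside its binding domain → cannot satisfy Principle A.
*Carmen₂* c-commands the anaphor but is outside its binding domain → cannot satisfy Principle A.
*Amara₃* does not c-command the anaphor → cannot bind it.
*[Amara₃'s assistant]₄* c-commands the anaphor within its binding domain → licit binder.
*Leila₅* does not c-command the anaphor → cannot bind it.
*Lucia₆* does not c-command the anaphor → cannot bind it.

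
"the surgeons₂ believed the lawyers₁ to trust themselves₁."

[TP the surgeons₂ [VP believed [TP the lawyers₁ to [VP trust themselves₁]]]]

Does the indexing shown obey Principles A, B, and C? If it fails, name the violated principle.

The two coindexed NPs are *the lawyers₁* and *themselves₁*.
*themselves₁* is an anaphor; its binding domain is the embedded TP, whose subject is the lawyers₁. *the lawyers₁* c-commands it within that domain and shares its index, so Principle A is satisfied.
*the lawyers₁* is an R-expression; *themselves₁* does not c-command it, and no other NP shares its index, so Principle C is satisfied.
All principles are respected.

grammatical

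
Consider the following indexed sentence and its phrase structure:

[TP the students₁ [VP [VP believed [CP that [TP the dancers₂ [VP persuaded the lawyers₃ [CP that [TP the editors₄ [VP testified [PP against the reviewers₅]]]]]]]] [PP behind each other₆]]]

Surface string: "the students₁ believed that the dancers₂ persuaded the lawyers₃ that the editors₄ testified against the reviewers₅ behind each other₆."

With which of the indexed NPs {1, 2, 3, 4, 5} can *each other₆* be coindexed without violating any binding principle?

{1}

*each other* is an anaphor, so Principle A applies: it must be bound in its binding domain.
Binding domain of *each other₆*: the matrix TP, whose subject is the students₁.
*the students₁* c-commands the anaphor within its binding domain → licit binder.
*the dancers₂* does not c-command the anaphor → cannot bind it.
*the lawyers₃* does not c-command the anaphor → cannot bind it.
*the editors₄* does not c-command the anaphor → cannot bind it.
*the reviewers₅* does not c-command the anaphor → cannot bind it.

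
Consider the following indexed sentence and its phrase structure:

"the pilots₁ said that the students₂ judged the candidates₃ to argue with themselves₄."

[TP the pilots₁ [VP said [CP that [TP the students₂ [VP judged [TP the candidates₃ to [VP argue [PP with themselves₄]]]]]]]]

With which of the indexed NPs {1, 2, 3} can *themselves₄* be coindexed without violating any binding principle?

*themselves* is an anaphor, so Principle A applies: it must be bound in its binding domain.
Binding domain of *themselves₄*: the embedded TP, whose subject is the candidates₃.
*the pilots₁* c-commands the anaphor but is outside its binding domain → cannot satisfy Principle A.
*the students₂* c-commands the anaphor but is outside its binding domain → cannot satisfy Principle A.
*the candidates₃* c-commands the anaphor within its binding domain → licit binder.

{3}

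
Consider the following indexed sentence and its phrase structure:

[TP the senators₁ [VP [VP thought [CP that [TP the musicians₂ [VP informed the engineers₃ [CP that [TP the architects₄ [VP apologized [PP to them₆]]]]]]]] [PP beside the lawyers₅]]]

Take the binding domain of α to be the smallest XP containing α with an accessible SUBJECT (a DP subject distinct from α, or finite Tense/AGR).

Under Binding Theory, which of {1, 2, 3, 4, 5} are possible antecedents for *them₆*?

*them* is a pronoun, so Principle B applies: it must be free in its binding domain.
Binding domain of *them₆*: the embedded TP, whose subject is the architects₄.
*the senators₁* c-commands the pronoun but from outside its binding domain, and is not c-commanded by it → coindexation permitted.
*the musicians₂* c-commands the pronoun but from outside its binding domain, and is not c-commanded by it → coindexation permitted.
*the engineers₃* c-commands the pronoun but from outside its binding domain, and is not c-commanded by it → coindexation permitted.
*the architects₄* c-commands the pronoun within its binding domain → coindexation would violate Principle B.
*the lawyers₅* and the pronoun do not c-command one another → neither Principle B nor Principle C is at stake; coindexation permitted.

{1, 2, 3, 5}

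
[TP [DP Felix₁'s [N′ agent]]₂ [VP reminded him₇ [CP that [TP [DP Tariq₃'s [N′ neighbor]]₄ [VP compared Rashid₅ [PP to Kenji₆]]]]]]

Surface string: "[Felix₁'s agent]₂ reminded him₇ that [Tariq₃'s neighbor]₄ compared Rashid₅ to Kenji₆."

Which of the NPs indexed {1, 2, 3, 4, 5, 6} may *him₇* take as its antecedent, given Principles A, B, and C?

*him* is a pronoun, so Principle B applies: it must be free in its binding domain.
Binding domain of *him₇*: the matrix TP, whose subject is [Felix₁'s agent]₂.
*Felix₁* and the pronoun do not c-command one another → neither Principle B nor Principle C is at stake; coindexation permitted.
*[Felix₁'s agent]₂* c-commands the pronoun within its binding domain → coindexation would violate Principle B.
*Tariq₃*: the pronoun c-commands this R-expression → coindexation would violate Principle C on *Tariq₃*.
*[Tariq₃'s neighbor]₄*: the pronoun c-commands this R-expression → coindexation would violate Principle C on *[Tariq₃'s neighbor]₄*.
*Rashid₅*: the pronoun c-commands this R-expression → coindexation would violate Principle C on *Rashid₅*.
*Kenji₆*: the pronoun c-commands this R-expression → coindexation would violate Principle C on *Kenji₆*.

{1}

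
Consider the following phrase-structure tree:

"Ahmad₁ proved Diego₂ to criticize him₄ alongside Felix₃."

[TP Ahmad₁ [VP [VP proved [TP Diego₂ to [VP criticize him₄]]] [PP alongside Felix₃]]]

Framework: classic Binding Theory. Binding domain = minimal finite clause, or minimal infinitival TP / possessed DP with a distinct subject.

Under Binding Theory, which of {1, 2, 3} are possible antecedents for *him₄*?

{1, 3}

*him* is a pronoun, so Principle B applies: it must be free in its binding domain.
Binding domain of *him₄*: the embedded TP, whose subject is Diego₂.
*Ahmad₁* c-commands the pronoun but from outside its binding domain, and is not c-commanded by it → coindexation permitted.
*Diego₂* c-commands the pronoun within its binding domain → coindexation would violate Principle B.
*Felix₃* and the pronoun do not c-command one another → neither Principle B nor Principle C is at stake; coindexation permitted.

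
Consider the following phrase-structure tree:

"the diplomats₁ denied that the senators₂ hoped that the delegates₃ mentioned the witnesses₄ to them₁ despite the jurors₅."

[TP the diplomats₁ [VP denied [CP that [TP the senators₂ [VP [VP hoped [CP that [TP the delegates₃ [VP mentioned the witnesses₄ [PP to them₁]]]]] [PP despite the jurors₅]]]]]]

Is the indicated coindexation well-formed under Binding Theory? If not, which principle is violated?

grammatical

The two coindexed NPs are *the diplomats₁* and *them₁*.
*them₁* is a pronoun; its binding domain is the embedded TP, whose subject is the delegates₃. Within that domain it is c-commanded only by *the delegates₃*, *the witnesses₄*, which carry a different index — the pronoun is free locally, so Principle B holds.
*the diplomats₁* is an R-expression; *them₁* does not c-command it, and no other NP shares its index, so Principle C is satisfied.
All principles are respected.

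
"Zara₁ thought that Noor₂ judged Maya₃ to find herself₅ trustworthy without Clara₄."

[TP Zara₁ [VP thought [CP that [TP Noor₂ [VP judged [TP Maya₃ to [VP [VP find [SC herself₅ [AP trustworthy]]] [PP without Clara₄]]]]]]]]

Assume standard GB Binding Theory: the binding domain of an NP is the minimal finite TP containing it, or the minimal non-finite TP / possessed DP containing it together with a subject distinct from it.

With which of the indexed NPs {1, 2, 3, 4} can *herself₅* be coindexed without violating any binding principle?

{3}

*herself* is an anaphor, so Principle A applies: it must be bound in its binding domain.
Binding domain of *herself₅*: the embedded TP, whose subject is Maya₃.
*Zara₁* c-commands the anaphor but is outside its binding domain → cannot satisfy Principle A.
*Noor₂* c-commands the anaphor but is outside its binding domain → cannot satisfy Principle A.
*Maya₃* c-commands the anaphor within its binding domain → licit binder.
*Clara₄* does not c-command the anaphor → cannot bind it.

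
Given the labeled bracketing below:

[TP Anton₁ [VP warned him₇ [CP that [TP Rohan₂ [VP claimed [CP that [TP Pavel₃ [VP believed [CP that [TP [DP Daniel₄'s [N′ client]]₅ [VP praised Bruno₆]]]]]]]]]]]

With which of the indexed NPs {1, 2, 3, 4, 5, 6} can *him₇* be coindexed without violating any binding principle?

*him* is a pronoun, so Principle B applies: it must be free in its binding domain.
Binding domain of *him₇*: the matrix TP, whose subject is Anton₁.
*Anton₁* c-commands the pronoun within its binding domain → coindexation would violate Principle B.
*Rohan₂*: the pronoun c-commands this R-expression → coindexation would violate Principle C on *Rohan₂*.
*Pavel₃*: the pronoun c-commands this R-expression → coindexation would violate Principle C on *Pavel₃*.
*Daniel₄*: the pronoun c-commands this R-expression → coindexation would violate Principle C on *Daniel₄*.
*[Daniel₄'s client]₅*: the pronoun c-commands this R-expression → coindexation would violate Principle C on *[Daniel₄'s client]₅*.
*Bruno₆*: the pronoun c-commands this R-expression → coindexation would violate Principle C on *Bruno₆*.

none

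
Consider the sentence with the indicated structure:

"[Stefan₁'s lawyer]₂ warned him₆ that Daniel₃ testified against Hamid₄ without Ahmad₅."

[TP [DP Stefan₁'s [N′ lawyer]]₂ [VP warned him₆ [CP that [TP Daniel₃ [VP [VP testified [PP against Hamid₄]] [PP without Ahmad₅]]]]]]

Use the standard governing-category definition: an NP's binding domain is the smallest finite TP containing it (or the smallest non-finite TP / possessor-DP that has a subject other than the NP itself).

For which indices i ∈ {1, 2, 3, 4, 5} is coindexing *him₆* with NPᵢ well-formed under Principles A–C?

*him* is a pronoun, so Principle B applies: it must be free in its binding domain.
Binding domain of *him₆*: the matrix TP, whose subject is [Stefan₁'s lawyer]₂.
*Stefan₁* and the pronoun do not c-command one another → neither Principle B nor Principle C is at stake; coindexation permitted.
*[Stefan₁'s lawyer]₂* c-commands the pronoun within its binding domain → coindexation would violate Principle B.
*Daniel₃*: the pronoun c-commands this R-expression → coindexation would violate Principle C on *Daniel₃*.
*Hamid₄*: the pronoun c-commands this R-expression → coindexation would violate Principle C on *Hamid₄*.
*Ahmad₅*: the pronoun c-commands this R-expression → coindexation would violate Principle C on *Ahmad₅*.

{1}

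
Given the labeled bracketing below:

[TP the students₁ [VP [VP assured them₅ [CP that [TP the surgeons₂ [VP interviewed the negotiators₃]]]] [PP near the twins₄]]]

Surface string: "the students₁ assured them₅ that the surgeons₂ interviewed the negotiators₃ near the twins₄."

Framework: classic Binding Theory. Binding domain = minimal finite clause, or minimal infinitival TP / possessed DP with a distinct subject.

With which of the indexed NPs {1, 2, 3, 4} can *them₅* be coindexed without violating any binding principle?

*them* is a pronoun, so Principle B applies: it must be free in its binding domain.
Binding domain of *them₅*: the matrix TP, whose subject is the students₁.
*the students₁* c-commands the pronoun within its binding domain → coindexation would violate Principle B.
*the surgeons₂*: the pronoun c-commands this R-expression → coindexation would violate Principle C on *the surgeons₂*.
*the negotiators₃*: the pronoun c-commands this R-expression → coindexation would violate Principle C on *the negotiators₃*.
*the twins₄* and the pronoun do not c-command one another → neither Principle B nor Principle C is at stake; coindexation permitted.

{4}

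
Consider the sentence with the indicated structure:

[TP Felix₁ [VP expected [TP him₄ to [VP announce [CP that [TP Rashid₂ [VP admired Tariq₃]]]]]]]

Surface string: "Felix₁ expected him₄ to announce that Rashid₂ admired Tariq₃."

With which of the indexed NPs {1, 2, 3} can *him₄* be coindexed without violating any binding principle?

*him* is a pronoun, so Principle B applies: it must be free in its binding domain.
Binding domain of *him₄*: the matrix TP, whose subject is Felix₁.
*Felix₁* c-commands the pronoun within its binding domain → coindexation would violate Principle B.
*Rashid₂*: the pronoun c-commands this R-expression → coindexation would violate Principle C on *Rashid₂*.
*Tariq₃*: the pronoun c-commands this R-expression → coindexation would violate Principle C on *Tariq₃*.

none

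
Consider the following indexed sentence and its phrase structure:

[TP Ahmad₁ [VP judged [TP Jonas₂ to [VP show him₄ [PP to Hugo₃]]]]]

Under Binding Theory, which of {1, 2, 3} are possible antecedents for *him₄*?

*him* is a pronoun, so Principle B applies: it must be free in its binding domain.
Binding domain of *him₄*: the embedded TP, whose subject is Jonas₂.
*Ahmad₁* c-commands the pronoun but from outside its binding domain, and is not c-commanded by it → coindexation permitted.
*Jonas₂* c-commands the pronoun within its binding domain → coindexation would violate Principle B.
*Hugo₃*: the pronoun c-commands this R-expression → coindexation would violate Principle C on *Hugo₃*.

{1}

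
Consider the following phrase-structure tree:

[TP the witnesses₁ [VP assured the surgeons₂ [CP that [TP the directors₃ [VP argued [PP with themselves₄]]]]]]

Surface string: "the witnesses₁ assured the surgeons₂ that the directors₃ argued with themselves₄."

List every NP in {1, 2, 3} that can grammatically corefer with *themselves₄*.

{3}

*themselves* is an anaphor, so Principle A applies: it must be bound in its binding domain.
Binding domain of *themselves₄*: the embedded TP, whose subject is the directors₃.
*the witnesses₁* c-commands the anaphor but is outside its binding domain → cannot satisfy Principle A.
*the surgeons₂* c-commands the anaphor but is outside its binding domain → cannot satisfy Principle A.
*the directors₃* c-commands the anaphor within its binding domain → licit binder.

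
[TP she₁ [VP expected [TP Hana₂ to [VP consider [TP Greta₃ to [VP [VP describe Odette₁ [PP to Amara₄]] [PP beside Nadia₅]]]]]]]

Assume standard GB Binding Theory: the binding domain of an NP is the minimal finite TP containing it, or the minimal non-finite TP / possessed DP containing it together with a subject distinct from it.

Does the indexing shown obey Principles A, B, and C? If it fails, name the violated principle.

Principle C

The two coindexed NPs are *she₁* and *Odette₁*.
*Odette₁* is an R-expression. Principle C requires it to be free everywhere.
*she₁* c-commands it and carries the same index.
The R-expression is bound → Principle C violation.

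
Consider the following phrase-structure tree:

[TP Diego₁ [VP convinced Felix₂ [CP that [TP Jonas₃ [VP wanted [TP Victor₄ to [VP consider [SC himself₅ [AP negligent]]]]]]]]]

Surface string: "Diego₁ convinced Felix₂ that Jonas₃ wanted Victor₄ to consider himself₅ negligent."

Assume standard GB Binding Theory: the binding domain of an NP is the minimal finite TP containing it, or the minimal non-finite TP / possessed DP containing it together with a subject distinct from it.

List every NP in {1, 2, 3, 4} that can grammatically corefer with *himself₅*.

{4}

*himself* is an anaphor, so Principle A applies: it must be bound in its binding domain.
Binding domain of *himself₅*: the embedded TP, whose subject is Victor₄.
*Diego₁* c-commands the anaphor but is outside its binding domain → cannot satisfy Principle A.
*Felix₂* c-commands the anaphor but is outside its binding domain → cannot satisfy Principle A.
*Jonas₃* c-commands the anaphor but is outside its binding domain → cannot satisfy Principle A.
*Victor₄* c-commands the anaphor within its binding domain → licit binder.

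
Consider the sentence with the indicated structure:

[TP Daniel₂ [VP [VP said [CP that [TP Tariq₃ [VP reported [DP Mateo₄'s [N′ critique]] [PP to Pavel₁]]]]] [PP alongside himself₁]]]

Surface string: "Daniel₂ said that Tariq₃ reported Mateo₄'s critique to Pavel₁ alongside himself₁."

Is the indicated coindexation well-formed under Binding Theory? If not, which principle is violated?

Principle A

The two coindexed NPs are *Pavel₁* and *himself₁*.
*himself₁* is an anaphor. Principle A requires it to be bound within its binding domain — the matrix TP, whose subject is Daniel₂.
Within that domain it is c-commanded by *Daniel₂*, which does not share its index.
*Pavel₁* does not c-command the anaphor at all.
The anaphor is unbound in its domain → Principle A violation.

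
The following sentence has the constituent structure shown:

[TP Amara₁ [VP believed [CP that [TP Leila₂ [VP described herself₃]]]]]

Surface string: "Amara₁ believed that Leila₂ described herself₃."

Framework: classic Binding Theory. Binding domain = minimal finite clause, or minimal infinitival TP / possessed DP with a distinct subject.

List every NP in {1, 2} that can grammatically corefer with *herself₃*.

{2}

*herself* is an anaphor, so Principle A applies: it must be bound in its binding domain.
Binding domain of *herself₃*: the embedded TP, whose subject is Leila₂.
*Amara₁* c-commands the anaphor but is outside its binding domain → cannot satisfy Principle A.
*Leila₂* c-commands the anaphor within its binding domain → licit binder.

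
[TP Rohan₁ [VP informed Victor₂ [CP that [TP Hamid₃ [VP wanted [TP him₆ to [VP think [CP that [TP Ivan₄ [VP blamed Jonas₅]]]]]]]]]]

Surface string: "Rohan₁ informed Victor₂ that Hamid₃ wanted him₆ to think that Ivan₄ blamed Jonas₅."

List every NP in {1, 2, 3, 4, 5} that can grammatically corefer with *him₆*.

{1, 2}

*him* is a pronoun, so Principle B applies: it must be free in its binding domain.
Binding domain of *him₆*: the embedded TP, whose subject is Hamid₃.
*Rohan₁* c-commands the pronoun but from outside its binding domain, and is not c-commanded by it → coindexation permitted.
*Victor₂* c-commands the pronoun but from outside its binding domain, and is not c-commanded by it → coindexation permitted.
*Hamid₃* c-commands the pronoun within its binding domain → coindexation would violate Principle B.
*Ivan₄*: the pronoun c-commands this R-expression → coindexation would violate Principle C on *Ivan₄*.
*Jonas₅*: the pronoun c-commands this R-expression → coindexation would violate Principle C on *Jonas₅*.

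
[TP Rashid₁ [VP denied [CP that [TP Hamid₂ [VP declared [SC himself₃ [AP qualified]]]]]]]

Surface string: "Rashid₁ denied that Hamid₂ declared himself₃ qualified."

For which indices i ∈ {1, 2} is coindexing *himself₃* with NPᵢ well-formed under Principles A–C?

*himself* is an anaphor, so Principle A applies: it must be bound in its binding domain.
Binding domain of *himself₃*: the embedded TP, whose subject is Hamid₂.
*Rashid₁* c-commands the anaphor but is outside its binding domain → cannot satisfy Principle A.
*Hamid₂* c-commands the anaphor within its binding domain → licit binder.

{2}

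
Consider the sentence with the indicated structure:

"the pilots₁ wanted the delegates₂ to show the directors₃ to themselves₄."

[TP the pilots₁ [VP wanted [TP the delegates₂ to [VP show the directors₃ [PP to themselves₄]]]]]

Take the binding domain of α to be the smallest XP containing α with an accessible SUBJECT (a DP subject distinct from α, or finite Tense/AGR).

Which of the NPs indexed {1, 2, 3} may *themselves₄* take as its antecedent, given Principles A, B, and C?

*themselves* is an anaphor, so Principle A applies: it must be bound in its binding domain.
Binding domain of *themselves₄*: the embedded TP, whose subject is the delegates₂.
*the pilots₁* c-commands the anaphor but is outside its binding domain → cannot satisfy Principle A.
*the delegates₂* c-commands the anaphor within its binding domain → licit binder.
*the directors₃* c-commands the anaphor within its binding domain → licit binder.

{2, 3}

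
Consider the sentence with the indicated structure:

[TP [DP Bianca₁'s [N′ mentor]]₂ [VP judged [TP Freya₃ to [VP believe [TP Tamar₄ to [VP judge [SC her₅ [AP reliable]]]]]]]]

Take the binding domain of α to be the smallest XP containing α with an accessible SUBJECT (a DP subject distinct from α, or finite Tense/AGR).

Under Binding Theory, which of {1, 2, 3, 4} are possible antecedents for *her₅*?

*her* is a pronoun, so Principle B applies: it must be free in its binding domain.
Binding domain of *her₅*: the embedded TP, whose subject is Tamar₄.
*Bianca₁* and the pronoun do not c-command one another → neither Principle B nor Principle C is at stake; coindexation permitted.
*[Bianca₁'s mentor]₂* c-commands the pronoun but from outside its binding domain, and is not c-commanded by it → coindexation permitted.
*Freya₃* c-commands the pronoun but from outside its binding domain, and is not c-commanded by it → coindexation permitted.
*Tamar₄* c-commands the pronoun within its binding domain → coindexation would violate Principle B.

{1, 2, 3}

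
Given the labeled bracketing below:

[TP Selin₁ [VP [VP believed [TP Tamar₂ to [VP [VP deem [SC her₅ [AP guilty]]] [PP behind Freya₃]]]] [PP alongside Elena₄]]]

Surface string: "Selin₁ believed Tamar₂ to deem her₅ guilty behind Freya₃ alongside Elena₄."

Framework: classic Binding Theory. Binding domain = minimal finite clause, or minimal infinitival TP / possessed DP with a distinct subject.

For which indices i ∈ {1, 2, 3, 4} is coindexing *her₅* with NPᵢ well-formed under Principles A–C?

{1, 3, 4}

*her* is a pronoun, so Principle B applies: it must be free in its binding domain.
Binding domain of *her₅*: the embedded TP, whose subject is Tamar₂.
*Selin₁* c-commands the pronoun but from outside its binding domain, and is not c-commanded by it → coindexation permitted.
*Tamar₂* c-commands the pronoun within its binding domain → coindexation would violate Principle B.
*Freya₃* and the pronoun do not c-command one another → neither Principle B nor Principle C is at stake; coindexation permitted.
*Elena₄* and the pronoun do not c-command one another → neither Principle B nor Principle C is at stake; coindexation permitted.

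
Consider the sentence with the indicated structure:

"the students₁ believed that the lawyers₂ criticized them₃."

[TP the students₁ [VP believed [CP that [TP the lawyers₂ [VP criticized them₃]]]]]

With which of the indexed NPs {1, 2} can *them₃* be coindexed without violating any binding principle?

{1}

*them* is a pronoun, so Principle B applies: it must be free in its binding domain.
Binding domain of *them₃*: the embedded TP, whose subject is the lawyers₂.
*the students₁* c-commands the pronoun but from outside its binding domain, and is not c-commanded by it → coindexation permitted.
*the lawyers₂* c-commands the pronoun within its binding domain → coindexation would violate Principle B.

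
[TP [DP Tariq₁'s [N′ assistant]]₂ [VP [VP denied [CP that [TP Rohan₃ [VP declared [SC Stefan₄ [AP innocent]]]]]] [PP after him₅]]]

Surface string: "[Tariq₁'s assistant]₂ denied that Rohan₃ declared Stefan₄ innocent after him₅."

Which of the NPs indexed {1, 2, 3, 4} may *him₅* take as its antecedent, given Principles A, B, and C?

{1, 3, 4}

*him* is a pronoun, so Principle B applies: it must be free in its binding domain.
Binding domain of *him₅*: the matrix TP, whose subject is [Tariq₁'s assistant]₂.
*Tariq₁* and the pronoun do not c-command one another → neither Principle B nor Principle C is at stake; coindexation permitted.
*[Tariq₁'s assistant]₂* c-commands the pronoun within its binding domain → coindexation would violate Principle B.
*Rohan₃* and the pronoun do not c-command one another → neither Principle B nor Principle C is at stake; coindexation permitted.
*Stefan₄* and the pronoun do not c-command one another → neither Principle B nor Principle C is at stake; coindexation permitted.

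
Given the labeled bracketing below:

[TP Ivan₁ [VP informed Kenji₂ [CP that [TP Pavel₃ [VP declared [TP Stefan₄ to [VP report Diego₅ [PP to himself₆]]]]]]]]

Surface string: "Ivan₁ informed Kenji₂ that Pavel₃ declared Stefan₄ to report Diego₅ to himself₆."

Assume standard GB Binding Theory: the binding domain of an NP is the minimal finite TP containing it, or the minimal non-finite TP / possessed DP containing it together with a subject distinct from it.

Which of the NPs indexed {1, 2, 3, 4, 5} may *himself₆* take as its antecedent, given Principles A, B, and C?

{4, 5}

*himself* is an anaphor, so Principle A applies: it must be bound in its binding domain.
Binding domain of *himself₆*: the embedded TP, whose subject is Stefan₄.
*Ivan₁* c-commands the anaphor but is outside its binding domain → cannot satisfy Principle A.
*Kenji₂* c-commands the anaphor but is outside its binding domain → cannot satisfy Principle A.
*Pavel₃* c-commands the anaphor but is outside its binding domain → cannot satisfy Principle A.
*Stefan₄* c-commands the anaphor within its binding domain → licit binder.
*Diego₅* c-commands the anaphor within its binding domain → licit binder.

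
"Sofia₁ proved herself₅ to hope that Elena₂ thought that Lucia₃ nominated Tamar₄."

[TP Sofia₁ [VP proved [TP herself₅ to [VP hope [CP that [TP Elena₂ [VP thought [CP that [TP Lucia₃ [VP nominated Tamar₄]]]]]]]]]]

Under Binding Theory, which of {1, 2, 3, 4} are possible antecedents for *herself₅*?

*herself* is an anaphor, so Principle A applies: it must be bound in its binding domain.
Binding domain of *herself₅*: the matrix TP, whose subject is Sofia₁.
*Sofia₁* c-commands the anaphor within its binding domain → licit binder.
*Elena₂* does not c-command the anaphor → cannot bind it.
*Lucia₃* does not c-command the anaphor → cannot bind it.
*Tamar₄* does not c-command the anaphor → cannot bind it.

{1}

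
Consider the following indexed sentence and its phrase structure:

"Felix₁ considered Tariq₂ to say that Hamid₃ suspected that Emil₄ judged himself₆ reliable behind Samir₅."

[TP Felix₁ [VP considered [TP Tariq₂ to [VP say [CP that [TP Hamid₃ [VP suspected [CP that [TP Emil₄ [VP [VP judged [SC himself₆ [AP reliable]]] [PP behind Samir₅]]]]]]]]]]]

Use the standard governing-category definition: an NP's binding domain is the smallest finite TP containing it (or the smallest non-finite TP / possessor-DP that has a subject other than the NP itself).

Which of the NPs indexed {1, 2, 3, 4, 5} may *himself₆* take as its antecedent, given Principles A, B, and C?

*himself* is an anaphor, so Principle A applies: it must be bound in its binding domain.
Binding domain of *himself₆*: the embedded TP, whose subject is Emil₄.
*Felix₁* c-commands the anaphor but is outside its binding domain → cannot satisfy Principle A.
*Tariq₂* c-commands the anaphor but is outside its binding domain → cannot satisfy Principle A.
*Hamid₃* c-commands the anaphor but is outside its binding domain → cannot satisfy Principle A.
*Emil₄* c-commands the anaphor within its binding domain → licit binder.
*Samir₅* does not c-command the anaphor → cannot bind it.

{4}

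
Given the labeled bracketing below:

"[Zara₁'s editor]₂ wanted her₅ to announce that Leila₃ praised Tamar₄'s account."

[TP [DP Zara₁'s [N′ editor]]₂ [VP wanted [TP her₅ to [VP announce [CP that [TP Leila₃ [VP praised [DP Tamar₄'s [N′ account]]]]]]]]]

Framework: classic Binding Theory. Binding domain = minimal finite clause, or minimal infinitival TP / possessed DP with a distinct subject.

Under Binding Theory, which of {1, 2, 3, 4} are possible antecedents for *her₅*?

*her* is a pronoun, so Principle B applies: it must be free in its binding domain.
Binding domain of *her₅*: the matrix TP, whose subject is [Zara₁'s editor]₂.
*Zara₁* and the pronoun do not c-command one another → neither Principle B nor Principle C is at stake; coindexation permitted.
*[Zara₁'s editor]₂* c-commands the pronoun within its binding domain → coindexation would violate Principle B.
*Leila₃*: the pronoun c-commands this R-expression → coindexation would violate Principle C on *Leila₃*.
*Tamar₄*: the pronoun c-commands this R-expression → coindexation would violate Principle C on *Tamar₄*.

{1}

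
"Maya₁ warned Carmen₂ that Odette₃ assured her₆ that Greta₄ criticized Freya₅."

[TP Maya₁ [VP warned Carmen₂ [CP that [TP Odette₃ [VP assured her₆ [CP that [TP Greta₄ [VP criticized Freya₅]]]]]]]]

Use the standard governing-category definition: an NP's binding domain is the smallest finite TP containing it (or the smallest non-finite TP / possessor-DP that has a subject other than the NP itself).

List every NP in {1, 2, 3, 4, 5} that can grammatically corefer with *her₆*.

*her* is a pronoun, so Principle B applies: it must be free in its binding domain.
Binding domain of *her₆*: the embedded TP, whose subject is Odette₃.
*Maya₁* c-commands the pronoun but from outside its binding domain, and is not c-commanded by it → coindexation permitted.
*Carmen₂* c-commands the pronoun but from outside its binding domain, and is not c-commanded by it → coindexation permitted.
*Odette₃* c-commands the pronoun within its binding domain → coindexation would violate Principle B.
*Greta₄*: the pronoun c-commands this R-expression → coindexation would violate Principle C on *Greta₄*.
*Freya₅*: the pronoun c-commands this R-expression → coindexation would violate Principle C on *Freya₅*.

{1, 2}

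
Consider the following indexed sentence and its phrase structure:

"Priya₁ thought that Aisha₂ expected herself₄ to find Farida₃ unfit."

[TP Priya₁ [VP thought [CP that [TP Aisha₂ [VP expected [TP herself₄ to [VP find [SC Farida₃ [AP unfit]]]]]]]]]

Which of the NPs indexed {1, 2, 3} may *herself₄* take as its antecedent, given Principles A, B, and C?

*herself* is an anaphor, so Principle A applies: it must be bound in its binding domain.
Binding domain of *herself₄*: the embedded TP, whose subject is Aisha₂.
*Priya₁* c-commands the anaphor but is outside its binding domain → cannot satisfy Principle A.
*Aisha₂* c-commands the anaphor within its binding domain → licit binder.
*Farida₃* does not c-command the anaphor → cannot bind it.

{2}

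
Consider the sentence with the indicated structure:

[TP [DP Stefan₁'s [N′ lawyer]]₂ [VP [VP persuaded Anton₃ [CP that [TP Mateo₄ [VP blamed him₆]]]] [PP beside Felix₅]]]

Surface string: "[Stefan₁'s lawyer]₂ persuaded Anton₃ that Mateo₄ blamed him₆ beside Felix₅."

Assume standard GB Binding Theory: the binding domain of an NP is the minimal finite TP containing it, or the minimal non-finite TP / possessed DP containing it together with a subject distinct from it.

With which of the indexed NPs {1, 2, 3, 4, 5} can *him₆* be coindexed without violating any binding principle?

{1, 2, 3, 5}

*him* is a pronoun, so Principle B applies: it must be free in its binding domain.
Binding domain of *him₆*: the embedded TP, whose subject is Mateo₄.
*Stefan₁* and the pronoun do not c-command one another → neither Principle B nor Principle C is at stake; coindexation permitted.
*[Stefan₁'s lawyer]₂* c-commands the pronoun but from outside its binding domain, and is not c-commanded by it → coindexation permitted.
*Anton₃* c-commands the pronoun but from outside its binding domain, and is not c-commanded by it → coindexation permitted.
*Mateo₄* c-commands the pronoun within its binding domain → coindexation would violate Principle B.
*Felix₅* and the pronoun do not c-command one another → neither Principle B nor Principle C is at stake; coindexation permitted.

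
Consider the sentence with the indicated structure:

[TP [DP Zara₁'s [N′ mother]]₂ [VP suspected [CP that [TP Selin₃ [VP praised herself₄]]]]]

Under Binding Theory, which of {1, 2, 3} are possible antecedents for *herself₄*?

*herself* is an anaphor, so Principle A applies: it must be bound in its binding domain.
Binding domain of *herself₄*: the embedded TP, whose subject is Selin₃.
*Zara₁* does not c-command the anaphor → cannot bind it.
*[Zara₁'s mother]₂* c-commands the anaphor but is outside its binding domain → cannot satisfy Principle A.
*Selin₃* c-commands the anaphor within its binding domain → licit binder.

{3}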